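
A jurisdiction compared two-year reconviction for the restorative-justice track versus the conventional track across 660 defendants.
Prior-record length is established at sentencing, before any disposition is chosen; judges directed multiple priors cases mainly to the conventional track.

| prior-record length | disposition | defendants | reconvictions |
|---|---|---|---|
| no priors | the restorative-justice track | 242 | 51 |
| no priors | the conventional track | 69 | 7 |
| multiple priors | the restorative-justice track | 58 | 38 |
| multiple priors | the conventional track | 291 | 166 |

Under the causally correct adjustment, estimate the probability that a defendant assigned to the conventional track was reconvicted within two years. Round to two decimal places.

Since prior-record length is a pre-existing factor (not a product of the disposition) and it affects the outcome on its own, it is a confounder. The stratified rates, not the pooled rate, identify the causal effect.
Standardising the conventional track to the population prior-record length mix: 0.471·7/69 + 0.529·166/291 = 0.349.

0.35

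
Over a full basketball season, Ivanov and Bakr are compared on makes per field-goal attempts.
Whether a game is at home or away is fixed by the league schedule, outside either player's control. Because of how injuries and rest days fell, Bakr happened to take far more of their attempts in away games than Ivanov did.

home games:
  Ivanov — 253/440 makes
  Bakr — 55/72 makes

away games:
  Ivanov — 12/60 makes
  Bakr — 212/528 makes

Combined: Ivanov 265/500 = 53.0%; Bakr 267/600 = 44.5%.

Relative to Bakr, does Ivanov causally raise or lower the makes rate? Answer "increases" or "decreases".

decreases

The imbalance in game venue arose from how field-goal attempts were allocated, not from anything the player did; and game venue independently affects the outcome. The pooled gap is confounded — condition on game venue.
Within each level — home games: 57.5% vs 76.4%; away games: 20.0% vs 40.2% — Bakr is higher every time.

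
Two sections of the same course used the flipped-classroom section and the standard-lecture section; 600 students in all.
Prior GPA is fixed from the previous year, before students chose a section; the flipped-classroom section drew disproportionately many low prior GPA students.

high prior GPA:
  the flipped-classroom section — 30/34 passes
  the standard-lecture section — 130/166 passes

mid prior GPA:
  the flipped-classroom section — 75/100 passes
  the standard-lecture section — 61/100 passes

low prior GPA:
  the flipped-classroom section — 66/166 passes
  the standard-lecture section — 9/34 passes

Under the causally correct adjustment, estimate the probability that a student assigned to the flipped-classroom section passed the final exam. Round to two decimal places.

0.68

Prior GPA band satisfies the back-door criterion: it is not a descendant of the teaching method, and it blocks the spurious path from teaching method to outcome. Adjusting for it (i.e., using the within-prior GPA band rates) gives the causal effect.
Standardising the flipped-classroom section to the population prior GPA band mix: 0.333·30/34 + 0.333·75/100 + 0.333·66/166 = 0.677.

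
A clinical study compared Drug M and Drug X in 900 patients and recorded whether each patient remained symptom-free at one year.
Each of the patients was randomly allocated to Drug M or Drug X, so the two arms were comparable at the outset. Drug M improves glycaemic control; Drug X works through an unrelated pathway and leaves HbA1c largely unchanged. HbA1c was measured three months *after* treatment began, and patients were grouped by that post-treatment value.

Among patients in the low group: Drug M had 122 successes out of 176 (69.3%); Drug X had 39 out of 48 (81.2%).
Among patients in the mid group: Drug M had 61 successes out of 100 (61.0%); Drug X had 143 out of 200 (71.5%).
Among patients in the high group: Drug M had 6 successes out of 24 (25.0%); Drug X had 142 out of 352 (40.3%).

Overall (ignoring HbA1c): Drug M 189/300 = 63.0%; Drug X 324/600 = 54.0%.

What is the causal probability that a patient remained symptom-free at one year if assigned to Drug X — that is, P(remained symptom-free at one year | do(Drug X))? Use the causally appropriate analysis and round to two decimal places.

0.54

Drug X is higher inside every HbA1c stratum but Drug M is higher in aggregate. Whether to stratify depends on how HbA1c relates to the drug.
HbA1c lies on the pathway drug → HbA1c → outcome, so adjusting for it blocks the indirect effect. For the total causal effect of drug, use the unadjusted pooled rates.
So P(outcome | do(Drug X)) is just the pooled rate for Drug X: 324/600 = 0.540.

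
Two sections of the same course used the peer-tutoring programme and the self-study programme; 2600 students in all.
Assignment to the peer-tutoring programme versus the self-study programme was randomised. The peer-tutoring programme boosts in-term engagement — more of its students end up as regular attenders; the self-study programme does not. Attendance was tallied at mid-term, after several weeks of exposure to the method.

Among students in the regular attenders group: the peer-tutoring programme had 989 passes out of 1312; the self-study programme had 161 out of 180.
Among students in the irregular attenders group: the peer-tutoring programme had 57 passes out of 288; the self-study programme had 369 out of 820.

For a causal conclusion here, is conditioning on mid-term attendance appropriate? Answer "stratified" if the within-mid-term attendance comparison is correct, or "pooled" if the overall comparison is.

Stratifying would compare teaching methods among students the teaching methods themselves sorted into mid-term attendance groups — a form of selection on an intermediate. The unconditioned pooled rates give the total causal effect.
Pooled: the peer-tutoring programme 65.4% vs the self-study programme 53.0%; the peer-tutoring programme is higher overall.

pooled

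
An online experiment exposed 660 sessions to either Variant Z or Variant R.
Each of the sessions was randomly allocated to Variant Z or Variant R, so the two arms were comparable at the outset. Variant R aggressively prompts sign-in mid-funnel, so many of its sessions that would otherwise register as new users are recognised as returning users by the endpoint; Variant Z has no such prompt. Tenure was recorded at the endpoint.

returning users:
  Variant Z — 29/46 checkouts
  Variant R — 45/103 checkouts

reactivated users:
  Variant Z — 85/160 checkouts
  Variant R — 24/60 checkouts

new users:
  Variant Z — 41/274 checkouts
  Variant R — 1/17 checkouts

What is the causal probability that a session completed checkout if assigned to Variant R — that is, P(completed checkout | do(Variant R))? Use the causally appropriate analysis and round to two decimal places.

Variant Z is higher inside every user tenure stratum but Variant R is higher in aggregate. Whether to stratify depends on how user tenure relates to the variant.
Stratifying would compare variants among sessions the variants themselves sorted into user tenure groups — a form of selection on an intermediate. The unconditioned pooled rates give the total causal effect.
So P(outcome | do(Variant R)) is just the pooled rate for Variant R: 70/180 = 0.389.

0.39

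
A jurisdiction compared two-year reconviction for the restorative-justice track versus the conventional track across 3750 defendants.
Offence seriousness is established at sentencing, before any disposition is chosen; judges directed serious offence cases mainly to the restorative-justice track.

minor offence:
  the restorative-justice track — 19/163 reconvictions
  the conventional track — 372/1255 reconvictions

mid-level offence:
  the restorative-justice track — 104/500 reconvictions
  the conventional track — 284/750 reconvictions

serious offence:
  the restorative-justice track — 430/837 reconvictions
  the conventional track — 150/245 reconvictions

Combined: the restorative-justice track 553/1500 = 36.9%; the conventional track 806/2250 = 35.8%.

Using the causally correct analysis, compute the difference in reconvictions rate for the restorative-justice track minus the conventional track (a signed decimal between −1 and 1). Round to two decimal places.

-0.15

the restorative-justice track is lower inside every offence seriousness stratum but the conventional track is lower in aggregate. Whether to stratify depends on how offence seriousness relates to the disposition.
Offence seriousness is set before the disposition has any effect — it is not caused by the disposition — and it independently drives the outcome. That makes it a confounder, so the causal comparison is within offence seriousness levels.
Adjusting over the population distribution of offence seriousness: 0.378·(0.117−0.296) + 0.333·(0.208−0.379) + 0.289·(0.514−0.612) = -0.153.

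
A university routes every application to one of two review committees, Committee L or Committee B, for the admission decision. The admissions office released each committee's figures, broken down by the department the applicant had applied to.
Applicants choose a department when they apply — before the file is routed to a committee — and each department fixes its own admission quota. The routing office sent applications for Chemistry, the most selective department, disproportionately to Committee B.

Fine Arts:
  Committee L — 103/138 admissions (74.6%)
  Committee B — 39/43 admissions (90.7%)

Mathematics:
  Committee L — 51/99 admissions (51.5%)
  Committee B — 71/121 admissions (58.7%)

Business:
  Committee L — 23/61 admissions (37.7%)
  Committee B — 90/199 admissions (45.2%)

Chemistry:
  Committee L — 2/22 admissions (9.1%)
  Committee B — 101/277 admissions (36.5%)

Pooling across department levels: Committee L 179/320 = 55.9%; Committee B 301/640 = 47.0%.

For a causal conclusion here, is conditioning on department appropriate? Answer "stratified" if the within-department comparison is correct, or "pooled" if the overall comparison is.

Here department is a common cause — it drives both which review committee a case falls under and the outcome. The crude comparison mixes populations; the stratum-specific rates are the causally relevant ones.
Within each level — Fine Arts: 74.6% vs 90.7%; Mathematics: 51.5% vs 58.7%; Business: 37.7% vs 45.2%; Chemistry: 9.1% vs 36.5% — Committee B is higher every time.

stratified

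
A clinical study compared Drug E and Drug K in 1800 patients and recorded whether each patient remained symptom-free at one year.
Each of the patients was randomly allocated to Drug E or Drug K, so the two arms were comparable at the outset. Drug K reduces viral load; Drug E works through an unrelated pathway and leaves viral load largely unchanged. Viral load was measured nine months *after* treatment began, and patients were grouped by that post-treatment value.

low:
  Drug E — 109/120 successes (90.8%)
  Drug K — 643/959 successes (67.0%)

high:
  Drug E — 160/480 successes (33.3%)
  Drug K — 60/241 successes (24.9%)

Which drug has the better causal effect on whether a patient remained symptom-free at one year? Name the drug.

Drug K

Drug E is higher inside every viral load stratum but Drug K is higher in aggregate. Whether to stratify depends on how viral load relates to the drug.
Because the drug influences viral load, viral load is a post-treatment mediator, not a confounder. Stratifying on it would bias the estimate; the causal effect is the crude pooled difference.
Pooled: Drug E 44.8% vs Drug K 58.6%; Drug K is higher overall.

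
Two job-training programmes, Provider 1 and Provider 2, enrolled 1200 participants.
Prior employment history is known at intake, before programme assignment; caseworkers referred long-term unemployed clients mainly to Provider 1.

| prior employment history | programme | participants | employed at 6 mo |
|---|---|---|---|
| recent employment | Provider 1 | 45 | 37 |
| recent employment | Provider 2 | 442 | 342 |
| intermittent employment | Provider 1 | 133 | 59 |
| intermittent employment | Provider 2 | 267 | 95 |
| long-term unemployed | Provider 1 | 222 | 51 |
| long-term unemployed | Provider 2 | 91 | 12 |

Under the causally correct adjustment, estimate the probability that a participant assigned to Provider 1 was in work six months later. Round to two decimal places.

0.54

Nothing the programme does changes prior employment history; the imbalance is an allocation artefact. With prior employment history also predicting the outcome, the pooled figure is confounded, and the within-stratum comparison is the causal one.
Standardising Provider 1 to the population prior employment history mix: 0.406·37/45 + 0.333·59/133 + 0.261·51/222 = 0.541.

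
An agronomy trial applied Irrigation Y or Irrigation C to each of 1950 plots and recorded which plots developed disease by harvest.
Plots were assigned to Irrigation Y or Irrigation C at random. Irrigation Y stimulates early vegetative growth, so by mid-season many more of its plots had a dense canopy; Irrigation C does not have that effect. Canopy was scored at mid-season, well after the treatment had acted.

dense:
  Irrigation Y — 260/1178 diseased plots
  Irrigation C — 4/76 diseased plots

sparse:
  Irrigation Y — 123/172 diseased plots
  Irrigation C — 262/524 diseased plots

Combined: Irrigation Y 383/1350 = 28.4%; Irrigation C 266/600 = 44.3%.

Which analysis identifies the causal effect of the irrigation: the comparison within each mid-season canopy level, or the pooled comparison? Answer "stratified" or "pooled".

pooled

The stratified and pooled comparisons disagree (Irrigation C wins within each mid-season canopy; Irrigation Y wins overall), so the answer turns on the causal role of mid-season canopy.
Stratifying would compare irrigations among plots the irrigations themselves sorted into mid-season canopy groups — a form of selection on an intermediate. The unconditioned pooled rates give the total causal effect.
Pooled: Irrigation Y 28.4% vs Irrigation C 44.3%; Irrigation Y is lower overall.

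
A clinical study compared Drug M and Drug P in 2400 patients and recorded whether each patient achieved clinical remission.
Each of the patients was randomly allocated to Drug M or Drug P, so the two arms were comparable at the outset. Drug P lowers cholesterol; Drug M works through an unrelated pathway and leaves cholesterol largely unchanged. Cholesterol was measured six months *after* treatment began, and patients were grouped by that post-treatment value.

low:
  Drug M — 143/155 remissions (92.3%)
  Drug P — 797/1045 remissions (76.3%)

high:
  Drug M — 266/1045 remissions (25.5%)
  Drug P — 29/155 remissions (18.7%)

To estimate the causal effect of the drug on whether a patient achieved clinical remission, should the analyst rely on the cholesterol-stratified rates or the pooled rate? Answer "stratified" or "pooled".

pooled

Within every cholesterol level Drug M has the higher rate, yet pooled Drug P does — Simpson's reversal.
Cholesterol lies on the pathway drug → cholesterol → outcome, so adjusting for it blocks the indirect effect. For the total causal effect of drug, use the unadjusted pooled rates.
Pooled: Drug M 34.1% vs Drug P 68.8%; Drug P is higher overall.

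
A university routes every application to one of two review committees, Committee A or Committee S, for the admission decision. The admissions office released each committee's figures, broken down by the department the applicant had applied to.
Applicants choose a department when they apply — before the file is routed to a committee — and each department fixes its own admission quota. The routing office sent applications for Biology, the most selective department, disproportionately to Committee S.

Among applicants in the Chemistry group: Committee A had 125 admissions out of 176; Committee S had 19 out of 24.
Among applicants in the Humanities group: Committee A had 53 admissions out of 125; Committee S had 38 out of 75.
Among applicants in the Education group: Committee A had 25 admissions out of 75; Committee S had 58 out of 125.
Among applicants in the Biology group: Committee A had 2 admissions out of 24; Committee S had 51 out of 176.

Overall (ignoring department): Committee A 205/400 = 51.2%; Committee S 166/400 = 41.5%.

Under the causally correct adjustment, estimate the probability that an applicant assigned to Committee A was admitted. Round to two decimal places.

Within every department level Committee S has the higher rate, yet pooled Committee A does — Simpson's reversal.
Department differs across review committees for reasons unrelated to any effect of the review committee itself, and it separately predicts the outcome — a classic confounder. We must compare within department levels.
Standardising Committee A to the population department mix: 0.250·125/176 + 0.250·53/125 + 0.250·25/75 + 0.250·2/24 = 0.388.

0.39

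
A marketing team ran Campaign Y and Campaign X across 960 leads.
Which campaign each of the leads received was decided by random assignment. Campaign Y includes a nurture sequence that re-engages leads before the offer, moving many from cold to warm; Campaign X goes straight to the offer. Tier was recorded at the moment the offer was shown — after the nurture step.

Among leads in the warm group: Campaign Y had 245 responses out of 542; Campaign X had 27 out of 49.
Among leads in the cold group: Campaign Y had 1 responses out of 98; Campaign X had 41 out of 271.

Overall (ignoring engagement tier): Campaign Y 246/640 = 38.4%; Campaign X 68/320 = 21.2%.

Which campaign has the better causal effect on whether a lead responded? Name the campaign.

Stratifying would compare campaigns among leads the campaigns themselves sorted into engagement tier groups — a form of selection on an intermediate. The unconditioned pooled rates give the total causal effect.
Pooled: Campaign Y 38.4% vs Campaign X 21.2%; Campaign Y is higher overall.

Campaign Y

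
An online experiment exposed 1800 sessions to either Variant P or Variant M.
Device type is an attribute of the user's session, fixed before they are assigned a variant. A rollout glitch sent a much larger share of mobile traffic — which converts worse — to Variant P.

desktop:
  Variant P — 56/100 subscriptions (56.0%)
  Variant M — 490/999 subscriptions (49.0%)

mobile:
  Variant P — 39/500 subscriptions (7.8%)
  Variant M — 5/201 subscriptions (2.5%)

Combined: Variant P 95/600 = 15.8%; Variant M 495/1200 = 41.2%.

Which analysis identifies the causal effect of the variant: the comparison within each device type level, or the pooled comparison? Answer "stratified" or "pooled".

The stratified and pooled comparisons disagree (Variant P wins within each device type; Variant M wins overall), so the answer turns on the causal role of device type.
Here device type is a common cause — it drives both which variant a case falls under and the outcome. The crude comparison mixes populations; the stratum-specific rates are the causally relevant ones.
Within each level — desktop: 56.0% vs 49.0%; mobile: 7.8% vs 2.5% — Variant P is higher every time.

stratified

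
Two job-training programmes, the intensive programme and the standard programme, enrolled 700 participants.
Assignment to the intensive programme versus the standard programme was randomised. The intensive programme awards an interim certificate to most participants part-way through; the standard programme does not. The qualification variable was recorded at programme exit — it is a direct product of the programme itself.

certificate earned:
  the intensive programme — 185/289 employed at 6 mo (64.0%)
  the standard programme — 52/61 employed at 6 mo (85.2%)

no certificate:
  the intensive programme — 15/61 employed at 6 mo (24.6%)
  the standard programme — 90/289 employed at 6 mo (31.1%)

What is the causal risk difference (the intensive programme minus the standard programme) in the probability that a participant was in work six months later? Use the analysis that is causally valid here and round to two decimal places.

Qualification attained during the programme is recorded after the programme and is itself shifted by it — it sits on the causal path from programme to outcome. Conditioning on a mediator would strip out part of the effect we want; the pooled comparison gives the total causal effect.
The causal difference is the pooled difference: 0.571 − 0.406 = +0.166.

+0.17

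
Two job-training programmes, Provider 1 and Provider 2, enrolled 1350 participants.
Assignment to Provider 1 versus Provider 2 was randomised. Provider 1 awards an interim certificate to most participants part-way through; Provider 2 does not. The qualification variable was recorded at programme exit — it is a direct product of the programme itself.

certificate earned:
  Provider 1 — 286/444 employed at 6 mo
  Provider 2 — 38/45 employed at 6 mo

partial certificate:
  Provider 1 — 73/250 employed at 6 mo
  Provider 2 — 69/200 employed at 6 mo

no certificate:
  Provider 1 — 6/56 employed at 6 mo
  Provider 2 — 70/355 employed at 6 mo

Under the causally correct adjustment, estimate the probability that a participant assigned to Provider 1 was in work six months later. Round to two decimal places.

The distribution of qualification attained during the programme is itself part of what the programme does — it is an intermediate outcome. Holding it fixed would remove that part of the effect; the total effect is the pooled difference.
So P(outcome | do(Provider 1)) is just the pooled rate for Provider 1: 365/750 = 0.487.

0.49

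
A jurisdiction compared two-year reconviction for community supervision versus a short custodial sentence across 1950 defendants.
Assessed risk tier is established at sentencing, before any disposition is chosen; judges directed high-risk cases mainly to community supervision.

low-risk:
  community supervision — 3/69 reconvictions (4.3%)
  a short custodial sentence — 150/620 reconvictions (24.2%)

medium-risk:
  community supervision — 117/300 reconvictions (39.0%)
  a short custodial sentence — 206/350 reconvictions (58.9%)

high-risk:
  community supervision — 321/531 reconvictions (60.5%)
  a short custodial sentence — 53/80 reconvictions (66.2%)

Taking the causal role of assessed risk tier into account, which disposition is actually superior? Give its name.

community supervision

Since assessed risk tier is a pre-existing factor (not a product of the disposition) and it affects the outcome on its own, it is a confounder. The stratified rates, not the pooled rate, identify the causal effect.
Within each level — low-risk: 4.3% vs 24.2%; medium-risk: 39.0% vs 58.9%; high-risk: 60.5% vs 66.2% — community supervision is lower every time.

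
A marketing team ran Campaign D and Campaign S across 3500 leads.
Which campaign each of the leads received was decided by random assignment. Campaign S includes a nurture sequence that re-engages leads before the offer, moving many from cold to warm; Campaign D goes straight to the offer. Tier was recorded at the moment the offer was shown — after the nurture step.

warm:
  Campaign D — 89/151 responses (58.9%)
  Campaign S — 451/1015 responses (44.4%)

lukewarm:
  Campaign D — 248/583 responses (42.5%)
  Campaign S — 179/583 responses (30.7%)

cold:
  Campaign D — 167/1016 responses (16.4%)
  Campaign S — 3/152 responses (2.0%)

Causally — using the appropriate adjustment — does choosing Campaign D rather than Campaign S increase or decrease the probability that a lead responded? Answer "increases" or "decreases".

decreases

Engagement tier is downstream of the campaign. One should not condition on a consequence of treatment, so the overall rates are the right comparison.
Pooled: Campaign D 28.8% vs Campaign S 36.2%; Campaign S is higher overall.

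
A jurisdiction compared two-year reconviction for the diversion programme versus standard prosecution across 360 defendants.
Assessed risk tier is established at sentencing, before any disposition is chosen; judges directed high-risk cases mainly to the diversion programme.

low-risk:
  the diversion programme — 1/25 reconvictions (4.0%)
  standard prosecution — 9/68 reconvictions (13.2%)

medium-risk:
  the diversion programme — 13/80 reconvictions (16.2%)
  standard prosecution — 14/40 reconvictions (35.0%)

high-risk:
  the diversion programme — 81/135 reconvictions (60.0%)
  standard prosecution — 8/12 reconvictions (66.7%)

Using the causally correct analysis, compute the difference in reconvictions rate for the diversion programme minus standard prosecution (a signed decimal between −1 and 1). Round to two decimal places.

Nothing the disposition does changes assessed risk tier; the imbalance is an allocation artefact. With assessed risk tier also predicting the outcome, the pooled figure is confounded, and the within-stratum comparison is the causal one.
Adjusting over the population distribution of assessed risk tier: 0.258·(0.040−0.132) + 0.333·(0.163−0.350) + 0.408·(0.600−0.667) = -0.114.

-0.11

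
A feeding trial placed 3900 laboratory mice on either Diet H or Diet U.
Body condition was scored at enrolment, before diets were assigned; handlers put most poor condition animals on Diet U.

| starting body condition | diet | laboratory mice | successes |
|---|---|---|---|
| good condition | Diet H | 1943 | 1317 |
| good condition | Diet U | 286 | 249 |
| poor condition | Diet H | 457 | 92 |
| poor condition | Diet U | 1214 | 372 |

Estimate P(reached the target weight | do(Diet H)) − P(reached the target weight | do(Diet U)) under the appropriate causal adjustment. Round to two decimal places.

-0.16

The starting body condition-specific comparison favours Diet U throughout, but the pooled figures favour Diet H. The question is whether to condition on starting body condition.
Starting body condition differs across diets for reasons unrelated to any effect of the diet itself, and it separately predicts the outcome — a classic confounder. We must compare within starting body condition levels.
Adjusting over the population distribution of starting body condition: 0.572·(0.678−0.871) + 0.428·(0.201−0.306) = -0.155.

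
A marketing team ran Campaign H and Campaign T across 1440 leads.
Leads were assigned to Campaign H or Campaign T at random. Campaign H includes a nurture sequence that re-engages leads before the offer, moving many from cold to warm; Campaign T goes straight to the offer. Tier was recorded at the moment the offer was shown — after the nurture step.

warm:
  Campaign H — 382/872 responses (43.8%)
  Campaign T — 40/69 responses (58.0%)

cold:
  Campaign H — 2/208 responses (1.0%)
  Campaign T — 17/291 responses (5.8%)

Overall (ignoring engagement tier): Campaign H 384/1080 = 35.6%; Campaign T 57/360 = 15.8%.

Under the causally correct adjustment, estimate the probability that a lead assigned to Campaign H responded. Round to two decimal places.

The engagement tier-specific comparison favours Campaign T throughout, but the pooled figures favour Campaign H. The question is whether to condition on engagement tier.
Engagement tier lies on the pathway campaign → engagement tier → outcome, so adjusting for it blocks the indirect effect. For the total causal effect of campaign, use the unadjusted pooled rates.
So P(outcome | do(Campaign H)) is just the pooled rate for Campaign H: 384/1080 = 0.356.

0.36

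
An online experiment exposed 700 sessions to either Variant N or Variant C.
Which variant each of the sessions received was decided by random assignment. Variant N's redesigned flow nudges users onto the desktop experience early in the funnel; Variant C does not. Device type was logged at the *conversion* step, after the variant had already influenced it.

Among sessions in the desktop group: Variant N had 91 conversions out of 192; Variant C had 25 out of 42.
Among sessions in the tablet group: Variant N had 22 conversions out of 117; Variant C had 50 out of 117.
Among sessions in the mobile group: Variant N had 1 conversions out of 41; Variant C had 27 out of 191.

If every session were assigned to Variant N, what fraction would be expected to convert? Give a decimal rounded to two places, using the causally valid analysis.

Within every device type level Variant C has the higher rate, yet pooled Variant N does — Simpson's reversal.
Device type is downstream of the variant. One should not condition on a consequence of treatment, so the overall rates are the right comparison.
So P(outcome | do(Variant N)) is just the pooled rate for Variant N: 114/350 = 0.326.

0.33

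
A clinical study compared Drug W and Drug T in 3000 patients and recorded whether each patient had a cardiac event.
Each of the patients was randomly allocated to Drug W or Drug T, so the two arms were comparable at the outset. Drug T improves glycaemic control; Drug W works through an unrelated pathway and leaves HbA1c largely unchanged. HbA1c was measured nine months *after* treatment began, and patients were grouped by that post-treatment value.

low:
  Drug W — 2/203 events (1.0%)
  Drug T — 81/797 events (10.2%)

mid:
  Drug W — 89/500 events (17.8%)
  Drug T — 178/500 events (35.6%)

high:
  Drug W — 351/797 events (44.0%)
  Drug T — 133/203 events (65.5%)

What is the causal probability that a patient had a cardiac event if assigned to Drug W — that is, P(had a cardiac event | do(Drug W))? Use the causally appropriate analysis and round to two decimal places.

The HbA1c-specific comparison favours Drug W throughout, but the pooled figures favour Drug T. The question is whether to condition on HbA1c.
HbA1c lies on the pathway drug → HbA1c → outcome, so adjusting for it blocks the indirect effect. For the total causal effect of drug, use the unadjusted pooled rates.
So P(outcome | do(Drug W)) is just the pooled rate for Drug W: 442/1500 = 0.295.

0.29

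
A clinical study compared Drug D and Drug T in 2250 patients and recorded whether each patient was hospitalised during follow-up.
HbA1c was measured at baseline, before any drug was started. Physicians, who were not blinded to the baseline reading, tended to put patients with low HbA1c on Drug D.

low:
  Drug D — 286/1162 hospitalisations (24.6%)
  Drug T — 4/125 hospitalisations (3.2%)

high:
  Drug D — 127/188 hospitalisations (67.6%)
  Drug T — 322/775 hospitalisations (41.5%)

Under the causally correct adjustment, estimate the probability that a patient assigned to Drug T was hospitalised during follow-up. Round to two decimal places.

0.20

The HbA1c-specific comparison favours Drug T throughout, but the pooled figures favour Drug D. The question is whether to condition on HbA1c.
Here HbA1c is a common cause — it drives both which drug a case falls under and the outcome. The crude comparison mixes populations; the stratum-specific rates are the causally relevant ones.
Standardising Drug T to the population HbA1c mix: 0.572·4/125 + 0.428·322/775 = 0.196.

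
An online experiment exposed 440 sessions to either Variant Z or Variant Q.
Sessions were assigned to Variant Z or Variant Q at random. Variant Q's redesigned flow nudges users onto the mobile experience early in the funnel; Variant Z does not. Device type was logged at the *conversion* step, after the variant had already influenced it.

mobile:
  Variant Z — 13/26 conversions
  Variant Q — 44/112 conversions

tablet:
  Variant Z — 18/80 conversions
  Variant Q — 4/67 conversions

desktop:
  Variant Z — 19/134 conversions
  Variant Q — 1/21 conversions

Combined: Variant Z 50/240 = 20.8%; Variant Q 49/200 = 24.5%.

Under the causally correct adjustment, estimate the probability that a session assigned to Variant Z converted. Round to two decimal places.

The stratified and pooled comparisons disagree (Variant Z wins within each device type; Variant Q wins overall), so the answer turns on the causal role of device type.
The distribution of device type is itself part of what the variant does — it is an intermediate outcome. Holding it fixed would remove that part of the effect; the total effect is the pooled difference.
So P(outcome | do(Variant Z)) is just the pooled rate for Variant Z: 50/240 = 0.208.

0.21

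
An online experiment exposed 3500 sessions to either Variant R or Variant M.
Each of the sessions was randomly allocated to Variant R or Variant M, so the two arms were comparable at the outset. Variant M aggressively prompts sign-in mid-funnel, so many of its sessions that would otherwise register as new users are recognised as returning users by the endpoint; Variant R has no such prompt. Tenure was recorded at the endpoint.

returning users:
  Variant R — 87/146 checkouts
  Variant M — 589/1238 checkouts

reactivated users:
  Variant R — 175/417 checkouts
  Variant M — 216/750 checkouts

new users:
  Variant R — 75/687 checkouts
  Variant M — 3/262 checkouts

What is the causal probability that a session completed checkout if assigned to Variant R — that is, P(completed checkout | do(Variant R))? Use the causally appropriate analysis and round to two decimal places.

0.27

Because the variant influences user tenure, user tenure is a post-treatment mediator, not a confounder. Stratifying on it would bias the estimate; the causal effect is the crude pooled difference.
So P(outcome | do(Variant R)) is just the pooled rate for Variant R: 337/1250 = 0.270.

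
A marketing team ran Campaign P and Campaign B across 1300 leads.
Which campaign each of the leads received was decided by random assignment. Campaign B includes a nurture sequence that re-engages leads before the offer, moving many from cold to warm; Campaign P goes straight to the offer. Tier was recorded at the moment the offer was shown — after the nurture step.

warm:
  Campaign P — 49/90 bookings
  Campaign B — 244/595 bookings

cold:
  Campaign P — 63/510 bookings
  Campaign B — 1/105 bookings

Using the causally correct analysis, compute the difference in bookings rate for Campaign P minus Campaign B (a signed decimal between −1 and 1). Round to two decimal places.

Within every engagement tier level Campaign P has the higher rate, yet pooled Campaign B does — Simpson's reversal.
Because the campaign influences engagement tier, engagement tier is a post-treatment mediator, not a confounder. Stratifying on it would bias the estimate; the causal effect is the crude pooled difference.
The causal difference is the pooled difference: 0.187 − 0.350 = -0.163.

-0.16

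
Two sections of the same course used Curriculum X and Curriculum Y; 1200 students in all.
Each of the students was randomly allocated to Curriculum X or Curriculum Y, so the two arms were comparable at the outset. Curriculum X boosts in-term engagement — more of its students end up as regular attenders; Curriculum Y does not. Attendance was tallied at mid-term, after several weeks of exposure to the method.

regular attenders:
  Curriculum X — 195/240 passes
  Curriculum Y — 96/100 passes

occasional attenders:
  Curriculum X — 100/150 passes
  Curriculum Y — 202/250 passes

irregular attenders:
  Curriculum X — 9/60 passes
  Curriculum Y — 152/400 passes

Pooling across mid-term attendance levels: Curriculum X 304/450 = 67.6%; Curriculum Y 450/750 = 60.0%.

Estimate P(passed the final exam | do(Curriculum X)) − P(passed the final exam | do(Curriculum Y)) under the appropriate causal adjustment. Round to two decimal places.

Curriculum Y is higher inside every mid-term attendance stratum but Curriculum X is higher in aggregate. Whether to stratify depends on how mid-term attendance relates to the teaching method.
Because the teaching method influences mid-term attendance, mid-term attendance is a post-treatment mediator, not a confounder. Stratifying on it would bias the estimate; the causal effect is the crude pooled difference.
The causal difference is the pooled difference: 0.676 − 0.600 = +0.076.

+0.08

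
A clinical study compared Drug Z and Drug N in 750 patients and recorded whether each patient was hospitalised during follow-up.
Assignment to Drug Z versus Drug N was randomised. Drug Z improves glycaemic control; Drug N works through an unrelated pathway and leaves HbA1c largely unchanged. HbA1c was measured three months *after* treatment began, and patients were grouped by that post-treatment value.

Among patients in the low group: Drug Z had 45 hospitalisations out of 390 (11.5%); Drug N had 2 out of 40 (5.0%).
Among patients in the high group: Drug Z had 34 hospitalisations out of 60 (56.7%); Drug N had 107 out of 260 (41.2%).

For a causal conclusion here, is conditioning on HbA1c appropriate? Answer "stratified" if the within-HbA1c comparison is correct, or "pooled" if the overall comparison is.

HbA1c is downstream of the drug. One should not condition on a consequence of treatment, so the overall rates are the right comparison.
Pooled: Drug Z 17.6% vs Drug N 36.3%; Drug Z is lower overall.

pooled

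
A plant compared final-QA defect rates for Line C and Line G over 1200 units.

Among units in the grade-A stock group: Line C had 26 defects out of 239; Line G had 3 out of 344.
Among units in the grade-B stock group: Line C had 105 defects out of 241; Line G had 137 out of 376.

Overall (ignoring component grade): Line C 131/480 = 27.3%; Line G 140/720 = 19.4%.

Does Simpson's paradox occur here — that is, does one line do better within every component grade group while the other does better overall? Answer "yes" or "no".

no

Within each component grade level (grade-A stock 10.9% vs 0.9%; grade-B stock 43.6% vs 36.4%), Line G has the lower rate every time. Pooled: 27.3% vs 19.4% — Line G has the lower rate overall. They agree.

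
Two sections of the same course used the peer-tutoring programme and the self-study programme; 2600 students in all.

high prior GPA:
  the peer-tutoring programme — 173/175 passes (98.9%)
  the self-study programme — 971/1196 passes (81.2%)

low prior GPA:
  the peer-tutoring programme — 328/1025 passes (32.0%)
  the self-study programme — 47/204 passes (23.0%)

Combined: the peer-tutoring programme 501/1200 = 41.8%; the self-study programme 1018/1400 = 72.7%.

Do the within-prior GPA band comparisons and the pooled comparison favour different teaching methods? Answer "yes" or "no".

Within each prior GPA band level (high prior GPA 98.9% vs 81.2%; low prior GPA 32.0% vs 23.0%), the peer-tutoring programme has the higher rate every time. Pooled: 41.8% vs 72.7% — the self-study programme has the higher rate overall. The two comparisons disagree.

yes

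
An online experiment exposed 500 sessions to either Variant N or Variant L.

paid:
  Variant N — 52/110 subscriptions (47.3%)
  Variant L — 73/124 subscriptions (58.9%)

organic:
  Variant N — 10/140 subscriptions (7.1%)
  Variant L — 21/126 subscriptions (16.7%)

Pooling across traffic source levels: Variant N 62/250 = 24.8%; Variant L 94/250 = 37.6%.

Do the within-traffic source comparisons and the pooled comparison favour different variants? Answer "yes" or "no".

no

Within each traffic source level (paid 47.3% vs 58.9%; organic 7.1% vs 16.7%), Variant L has the higher rate every time. Pooled: 24.8% vs 37.6% — Variant L has the higher rate overall. They agree.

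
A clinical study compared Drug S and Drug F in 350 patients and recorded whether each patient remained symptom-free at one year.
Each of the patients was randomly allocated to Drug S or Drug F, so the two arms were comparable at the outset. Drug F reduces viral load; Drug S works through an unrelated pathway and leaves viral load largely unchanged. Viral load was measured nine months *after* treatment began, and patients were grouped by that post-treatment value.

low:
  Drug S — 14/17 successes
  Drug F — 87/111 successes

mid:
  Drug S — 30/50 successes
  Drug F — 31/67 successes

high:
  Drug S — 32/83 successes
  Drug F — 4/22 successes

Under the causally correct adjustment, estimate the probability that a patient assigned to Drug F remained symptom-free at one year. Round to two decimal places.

0.61

Stratifying would compare drugs among patients the drugs themselves sorted into viral load groups — a form of selection on an intermediate. The unconditioned pooled rates give the total causal effect.
So P(outcome | do(Drug F)) is just the pooled rate for Drug F: 122/200 = 0.610.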